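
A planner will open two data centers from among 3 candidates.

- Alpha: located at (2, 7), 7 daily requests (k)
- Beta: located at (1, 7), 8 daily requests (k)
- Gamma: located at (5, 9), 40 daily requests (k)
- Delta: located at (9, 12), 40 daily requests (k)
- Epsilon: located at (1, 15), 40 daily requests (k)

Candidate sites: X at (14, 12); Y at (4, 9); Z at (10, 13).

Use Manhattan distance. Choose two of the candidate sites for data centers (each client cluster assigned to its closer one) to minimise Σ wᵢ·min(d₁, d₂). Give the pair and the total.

Evaluate every pair (each demand assigned to the nearer of the two):
  {Y, Z}: total = 548
  {X, Y}: total = 668
  {X, Z}: total = 1098
Best pair: {Y, Z} with total 548.

{Y, Z}, total 548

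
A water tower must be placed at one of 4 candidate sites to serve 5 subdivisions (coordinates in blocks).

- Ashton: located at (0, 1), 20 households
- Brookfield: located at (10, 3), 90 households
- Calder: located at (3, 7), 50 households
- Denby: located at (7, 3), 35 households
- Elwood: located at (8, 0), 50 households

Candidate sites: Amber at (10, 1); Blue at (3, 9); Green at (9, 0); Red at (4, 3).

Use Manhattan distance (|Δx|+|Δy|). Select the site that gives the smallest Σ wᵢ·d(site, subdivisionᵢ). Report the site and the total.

Total weighted distance at each candidate:
  Amber (10, 1): total = 1355
  Blue (3, 9): total = 2540
  Green (9, 0): total = 1435
  Red (4, 3): total = 1365
Minimum is at Amber with total 1355 blocks.

Amber, total 1355 blocks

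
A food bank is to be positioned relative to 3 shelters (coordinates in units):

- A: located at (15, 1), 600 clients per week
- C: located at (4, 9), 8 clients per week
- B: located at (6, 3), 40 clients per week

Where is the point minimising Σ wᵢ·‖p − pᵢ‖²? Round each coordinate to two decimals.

(14.31, 1.22)

The minimiser of Σwᵢ‖p−pᵢ‖² is the weighted centroid p* = (Σwᵢpᵢ)/(Σwᵢ).
Σwᵢ = 648.
Σwᵢxᵢ = 600·15 + 8·4 + 40·6 = 9272.
Σwᵢyᵢ = 600·1 + 8·9 + 40·3 = 792.
x* = 9272/648 = 14.31, y* = 792/648 = 1.22.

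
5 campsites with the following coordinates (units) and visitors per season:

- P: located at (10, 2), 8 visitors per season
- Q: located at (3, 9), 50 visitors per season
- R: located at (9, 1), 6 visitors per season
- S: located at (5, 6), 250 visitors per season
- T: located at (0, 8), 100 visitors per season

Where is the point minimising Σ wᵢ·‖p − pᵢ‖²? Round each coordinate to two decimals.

(3.71, 6.70)

The minimiser of Σwᵢ‖p−pᵢ‖² is the weighted centroid p* = (Σwᵢpᵢ)/(Σwᵢ).
Σwᵢ = 414.
Σwᵢxᵢ = 8·10 + 50·3 + 6·9 + 250·5 + 100·0 = 1534.
Σwᵢyᵢ = 8·2 + 50·9 + 6·1 + 250·6 + 100·8 = 2772.
x* = 1534/414 = 3.71, y* = 2772/414 = 6.70.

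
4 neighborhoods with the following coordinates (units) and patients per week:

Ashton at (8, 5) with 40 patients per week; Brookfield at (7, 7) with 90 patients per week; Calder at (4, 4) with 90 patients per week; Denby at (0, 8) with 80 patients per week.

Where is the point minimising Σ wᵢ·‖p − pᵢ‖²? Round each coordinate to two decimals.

The minimiser of Σwᵢ‖p−pᵢ‖² is the weighted centroid p* = (Σwᵢpᵢ)/(Σwᵢ).
Σwᵢ = 300.
Σwᵢxᵢ = 40·8 + 90·7 + 90·4 + 80·0 = 1310.
Σwᵢyᵢ = 40·5 + 90·7 + 90·4 + 80·8 = 1830.
x* = 1310/300 = 4.37, y* = 1830/300 = 6.10.

(4.37, 6.10)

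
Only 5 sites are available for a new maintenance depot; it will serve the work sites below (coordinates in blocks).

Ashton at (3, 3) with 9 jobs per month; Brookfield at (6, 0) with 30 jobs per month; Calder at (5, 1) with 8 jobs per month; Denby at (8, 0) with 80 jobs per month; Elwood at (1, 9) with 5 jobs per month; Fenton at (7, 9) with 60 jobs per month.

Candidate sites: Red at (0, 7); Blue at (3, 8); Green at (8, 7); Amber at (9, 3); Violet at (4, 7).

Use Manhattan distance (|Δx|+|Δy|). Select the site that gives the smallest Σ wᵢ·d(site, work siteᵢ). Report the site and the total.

Total weighted distance at each candidate:
  Red (0, 7): total = 2296
  Blue (3, 8): total = 1802
  Green (8, 7): total = 1208
  Amber (9, 3): total = 1152
  Violet (4, 7): total = 1576
Minimum is at Amber with total 1152 blocks.

Amber, total 1152 blocks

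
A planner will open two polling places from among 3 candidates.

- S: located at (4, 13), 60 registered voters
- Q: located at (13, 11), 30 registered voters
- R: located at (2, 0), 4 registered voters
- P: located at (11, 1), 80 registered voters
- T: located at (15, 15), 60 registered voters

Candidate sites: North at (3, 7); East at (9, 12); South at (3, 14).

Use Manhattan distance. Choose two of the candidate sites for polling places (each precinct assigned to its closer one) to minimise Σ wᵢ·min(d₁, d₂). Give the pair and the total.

Evaluate every pair (each demand assigned to the nearer of the two):
  {East, South}: total = 1910
  {North, East}: total = 2122
  {North, South}: total = 2442
Best pair: {East, South} with total 1910.

{East, South}, total 1910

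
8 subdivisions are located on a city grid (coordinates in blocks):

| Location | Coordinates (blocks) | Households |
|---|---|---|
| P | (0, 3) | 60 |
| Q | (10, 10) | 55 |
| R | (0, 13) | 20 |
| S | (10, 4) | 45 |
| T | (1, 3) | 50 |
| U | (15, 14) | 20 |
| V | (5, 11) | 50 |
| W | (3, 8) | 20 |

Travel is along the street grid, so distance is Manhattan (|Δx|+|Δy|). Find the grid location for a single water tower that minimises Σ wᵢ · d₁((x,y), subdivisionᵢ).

(5, 8)

Manhattan distance separates: Σwᵢ(|x−xᵢ|+|y−yᵢ|) = Σwᵢ|x−xᵢ| + Σwᵢ|y−yᵢ|, so x and y are optimised independently as 1-D weighted medians.
Total weight W = 320; half = 160.
x-coordinate, sorted with cumulative weight:
  x=0 (P, w=60) cum 60
  x=0 (R, w=20) cum 80
  x=1 (T, w=50) cum 130
  x=3 (W, w=20) cum 150
  x=5 (V, w=50) cum 200  ← median
  x=10 (Q, w=55) cum 255
  x=10 (S, w=45) cum 300
  x=15 (U, w=20) cum 320
⇒ x* = 5
y-coordinate, sorted with cumulative weight:
  y=3 (P, w=60) cum 60
  y=3 (T, w=50) cum 110
  y=4 (S, w=45) cum 155
  y=8 (W, w=20) cum 175  ← median
  y=10 (Q, w=55) cum 230
  y=11 (V, w=50) cum 280
  y=13 (R, w=20) cum 300
  y=14 (U, w=20) cum 320
⇒ y* = 8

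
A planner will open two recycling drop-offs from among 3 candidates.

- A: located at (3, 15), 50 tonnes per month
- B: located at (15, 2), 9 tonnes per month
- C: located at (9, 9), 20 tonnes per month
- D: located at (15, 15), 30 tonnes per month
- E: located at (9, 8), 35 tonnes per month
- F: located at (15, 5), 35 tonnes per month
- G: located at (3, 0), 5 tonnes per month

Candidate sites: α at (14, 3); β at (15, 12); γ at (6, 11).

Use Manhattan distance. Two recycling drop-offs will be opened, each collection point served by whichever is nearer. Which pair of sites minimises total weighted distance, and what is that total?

Evaluate every pair (each demand assigned to the nearer of the two):
  {β, γ}: total = 1155
  {α, γ}: total = 1243
  {α, β}: total = 1563
Best pair: {β, γ} with total 1155.

{β, γ}, total 1155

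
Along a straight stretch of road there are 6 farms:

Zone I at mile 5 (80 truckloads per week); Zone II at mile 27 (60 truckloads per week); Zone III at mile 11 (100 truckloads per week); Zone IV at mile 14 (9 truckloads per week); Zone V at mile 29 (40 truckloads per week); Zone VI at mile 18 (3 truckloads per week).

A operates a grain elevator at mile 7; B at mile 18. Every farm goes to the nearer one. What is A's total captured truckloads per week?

The indifferent point is the midpoint (7+18)/2 = 12.5; farms left of it (closer to A at 7) go to A, those right go to B.
  Zone I at 5 (w=80) → A
  Zone III at 11 (w=100) → A
  Zone IV at 14 (w=9) → B
  Zone VI at 18 (w=3) → B
  Zone II at 27 (w=60) → B
  Zone V at 29 (w=40) → B
A captures 180; B captures 112.

180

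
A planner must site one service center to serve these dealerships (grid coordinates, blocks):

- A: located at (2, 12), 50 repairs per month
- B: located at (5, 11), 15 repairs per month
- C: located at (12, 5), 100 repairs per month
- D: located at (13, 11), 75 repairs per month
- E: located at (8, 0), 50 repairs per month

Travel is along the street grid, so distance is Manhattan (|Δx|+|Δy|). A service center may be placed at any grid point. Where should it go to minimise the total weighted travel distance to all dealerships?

Manhattan distance separates: Σwᵢ(|x−xᵢ|+|y−yᵢ|) = Σwᵢ|x−xᵢ| + Σwᵢ|y−yᵢ|, so x and y are optimised independently as 1-D weighted medians.
Total weight W = 290; half = 145.
x-coordinate, sorted with cumulative weight:
  x=2 (A, w=50) cum 50
  x=5 (B, w=15) cum 65
  x=8 (E, w=50) cum 115
  x=12 (C, w=100) cum 215  ← median
  x=13 (D, w=75) cum 290
⇒ x* = 12
y-coordinate, sorted with cumulative weight:
  y=0 (E, w=50) cum 50
  y=5 (C, w=100) cum 150  ← median
  y=11 (B, w=15) cum 165
  y=11 (D, w=75) cum 240
  y=12 (A, w=50) cum 290
⇒ y* = 5

(12, 5)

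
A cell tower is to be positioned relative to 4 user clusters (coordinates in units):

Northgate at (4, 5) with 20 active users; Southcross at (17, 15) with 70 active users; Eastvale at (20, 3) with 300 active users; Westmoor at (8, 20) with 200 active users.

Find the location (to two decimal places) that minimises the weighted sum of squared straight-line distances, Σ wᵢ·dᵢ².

(15.03, 10.25)

The minimiser of Σwᵢ‖p−pᵢ‖² is the weighted centroid p* = (Σwᵢpᵢ)/(Σwᵢ).
Σwᵢ = 590.
Σwᵢxᵢ = 20·4 + 70·17 + 300·20 + 200·8 = 8870.
Σwᵢyᵢ = 20·5 + 70·15 + 300·3 + 200·20 = 6050.
x* = 8870/590 = 15.03, y* = 6050/590 = 10.25.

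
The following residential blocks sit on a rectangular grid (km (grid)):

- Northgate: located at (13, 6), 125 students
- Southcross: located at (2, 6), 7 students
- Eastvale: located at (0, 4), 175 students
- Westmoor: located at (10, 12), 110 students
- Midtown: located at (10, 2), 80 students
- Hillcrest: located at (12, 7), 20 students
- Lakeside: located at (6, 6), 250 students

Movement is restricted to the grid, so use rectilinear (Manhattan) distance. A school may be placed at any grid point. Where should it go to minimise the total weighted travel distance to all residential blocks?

Manhattan distance separates: Σwᵢ(|x−xᵢ|+|y−yᵢ|) = Σwᵢ|x−xᵢ| + Σwᵢ|y−yᵢ|, so x and y are optimised independently as 1-D weighted medians.
Total weight W = 767; half = 383.5.
x-coordinate, sorted with cumulative weight:
  x=0 (Eastvale, w=175) cum 175
  x=2 (Southcross, w=7) cum 182
  x=6 (Lakeside, w=250) cum 432  ← median
  x=10 (Westmoor, w=110) cum 542
  x=10 (Midtown, w=80) cum 622
  x=12 (Hillcrest, w=20) cum 642
  x=13 (Northgate, w=125) cum 767
⇒ x* = 6
y-coordinate, sorted with cumulative weight:
  y=2 (Midtown, w=80) cum 80
  y=4 (Eastvale, w=175) cum 255
  y=6 (Northgate, w=125) cum 380
  y=6 (Southcross, w=7) cum 387  ← median
  y=6 (Lakeside, w=250) cum 637
  y=7 (Hillcrest, w=20) cum 657
  y=12 (Westmoor, w=110) cum 767
⇒ y* = 6

(6, 6)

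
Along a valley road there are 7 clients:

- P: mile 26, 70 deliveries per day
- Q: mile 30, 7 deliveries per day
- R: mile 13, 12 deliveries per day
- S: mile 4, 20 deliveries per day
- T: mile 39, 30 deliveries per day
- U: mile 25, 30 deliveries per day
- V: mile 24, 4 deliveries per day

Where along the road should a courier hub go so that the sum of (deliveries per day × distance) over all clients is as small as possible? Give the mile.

For a sum of weighted absolute distances on a line, the optimum is the weighted median (not the mean). Total weight W = 173; half-weight = 86.5.
Sort by position and accumulate weight:
  mile 4 (S, w=20) → cum 20
  mile 13 (R, w=12) → cum 32
  mile 24 (V, w=4) → cum 36
  mile 25 (U, w=30) → cum 66
  mile 26 (P, w=70) → cum 136  ≥ 86.5 → median here
  mile 30 (Q, w=7) → cum 143
  mile 39 (T, w=30) → cum 173
Optimal location: mile 26.

x = 26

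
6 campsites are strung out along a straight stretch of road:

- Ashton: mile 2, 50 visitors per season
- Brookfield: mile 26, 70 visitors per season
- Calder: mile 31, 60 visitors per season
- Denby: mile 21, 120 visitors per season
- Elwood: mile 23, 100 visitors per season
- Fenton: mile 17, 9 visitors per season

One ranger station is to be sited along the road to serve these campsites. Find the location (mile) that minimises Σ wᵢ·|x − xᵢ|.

x = 23

For a sum of weighted absolute distances on a line, the optimum is the weighted median (not the mean). Total weight W = 409; half-weight = 204.5.
Sort by position and accumulate weight:
  mile 2 (Ashton, w=50) → cum 50
  mile 17 (Fenton, w=9) → cum 59
  mile 21 (Denby, w=120) → cum 179
  mile 23 (Elwood, w=100) → cum 279  ≥ 204.5 → median here
  mile 26 (Brookfield, w=70) → cum 349
  mile 31 (Calder, w=60) → cum 409
Optimal location: mile 23.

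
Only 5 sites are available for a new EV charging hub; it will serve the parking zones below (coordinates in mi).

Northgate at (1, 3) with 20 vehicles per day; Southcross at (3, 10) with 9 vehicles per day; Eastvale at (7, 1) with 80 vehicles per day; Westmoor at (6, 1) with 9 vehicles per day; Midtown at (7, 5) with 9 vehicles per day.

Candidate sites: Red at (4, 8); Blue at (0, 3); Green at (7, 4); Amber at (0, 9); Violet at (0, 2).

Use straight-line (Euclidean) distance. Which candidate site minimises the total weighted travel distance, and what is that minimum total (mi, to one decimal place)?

Total weighted distance at each candidate:
  Red (4, 8): total = 849.7
  Blue (0, 3): total = 793.4
  Green (7, 4): total = 464.0
  Amber (0, 9): total = 1163.1
  Violet (0, 2): total = 794.2
Minimum is at Green with total 464.0 mi.

Green, total 464.0 mi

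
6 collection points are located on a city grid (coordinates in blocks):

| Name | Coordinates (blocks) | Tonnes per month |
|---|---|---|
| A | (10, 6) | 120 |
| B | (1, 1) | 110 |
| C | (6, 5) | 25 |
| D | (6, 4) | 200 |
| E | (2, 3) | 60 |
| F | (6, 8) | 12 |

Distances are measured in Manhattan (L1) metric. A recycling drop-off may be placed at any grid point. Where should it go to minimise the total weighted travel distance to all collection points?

Manhattan distance separates: Σwᵢ(|x−xᵢ|+|y−yᵢ|) = Σwᵢ|x−xᵢ| + Σwᵢ|y−yᵢ|, so x and y are optimised independently as 1-D weighted medians.
Total weight W = 527; half = 263.5.
x-coordinate, sorted with cumulative weight:
  x=1 (B, w=110) cum 110
  x=2 (E, w=60) cum 170
  x=6 (C, w=25) cum 195
  x=6 (D, w=200) cum 395  ← median
  x=6 (F, w=12) cum 407
  x=10 (A, w=120) cum 527
⇒ x* = 6
y-coordinate, sorted with cumulative weight:
  y=1 (B, w=110) cum 110
  y=3 (E, w=60) cum 170
  y=4 (D, w=200) cum 370  ← median
  y=5 (C, w=25) cum 395
  y=6 (A, w=120) cum 515
  y=8 (F, w=12) cum 527
⇒ y* = 4

(6, 4)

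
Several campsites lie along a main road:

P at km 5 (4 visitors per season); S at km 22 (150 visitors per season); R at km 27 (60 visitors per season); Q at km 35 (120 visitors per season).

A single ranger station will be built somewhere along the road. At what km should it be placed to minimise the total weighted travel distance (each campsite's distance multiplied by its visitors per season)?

For a sum of weighted absolute distances on a line, the optimum is the weighted median (not the mean). Total weight W = 334; half-weight = 167.
Sort by position and accumulate weight:
  km 5 (P, w=4) → cum 4
  km 22 (S, w=150) → cum 154
  km 27 (R, w=60) → cum 214  ≥ 167 → median here
  km 35 (Q, w=120) → cum 334
Optimal location: km 27.

x = 27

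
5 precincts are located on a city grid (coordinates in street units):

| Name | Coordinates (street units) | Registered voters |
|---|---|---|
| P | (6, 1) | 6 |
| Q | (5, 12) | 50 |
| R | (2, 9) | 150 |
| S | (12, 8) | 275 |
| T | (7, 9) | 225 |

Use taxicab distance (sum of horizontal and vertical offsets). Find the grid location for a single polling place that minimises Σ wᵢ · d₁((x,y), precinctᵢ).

Manhattan distance separates: Σwᵢ(|x−xᵢ|+|y−yᵢ|) = Σwᵢ|x−xᵢ| + Σwᵢ|y−yᵢ|, so x and y are optimised independently as 1-D weighted medians.
Total weight W = 706; half = 353.
x-coordinate, sorted with cumulative weight:
  x=2 (R, w=150) cum 150
  x=5 (Q, w=50) cum 200
  x=6 (P, w=6) cum 206
  x=7 (T, w=225) cum 431  ← median
  x=12 (S, w=275) cum 706
⇒ x* = 7
y-coordinate, sorted with cumulative weight:
  y=1 (P, w=6) cum 6
  y=8 (S, w=275) cum 281
  y=9 (R, w=150) cum 431  ← median
  y=9 (T, w=225) cum 656
  y=12 (Q, w=50) cum 706
⇒ y* = 9

(7, 9)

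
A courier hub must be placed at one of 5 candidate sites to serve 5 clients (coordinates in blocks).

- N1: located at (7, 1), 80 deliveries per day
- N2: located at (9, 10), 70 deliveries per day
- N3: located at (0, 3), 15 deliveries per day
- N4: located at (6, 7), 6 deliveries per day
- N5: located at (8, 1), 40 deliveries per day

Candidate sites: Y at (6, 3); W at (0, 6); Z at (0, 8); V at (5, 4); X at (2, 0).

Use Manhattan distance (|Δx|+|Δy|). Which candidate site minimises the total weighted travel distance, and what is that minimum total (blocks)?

Total weighted distance at each candidate:
  Y (6, 3): total = 1214
  W (0, 6): total = 2477
  Z (0, 8): total = 2607
  V (5, 4): total = 1454
  X (2, 0): total = 2091
Minimum is at Y with total 1214 blocks.

Y, total 1214 blocks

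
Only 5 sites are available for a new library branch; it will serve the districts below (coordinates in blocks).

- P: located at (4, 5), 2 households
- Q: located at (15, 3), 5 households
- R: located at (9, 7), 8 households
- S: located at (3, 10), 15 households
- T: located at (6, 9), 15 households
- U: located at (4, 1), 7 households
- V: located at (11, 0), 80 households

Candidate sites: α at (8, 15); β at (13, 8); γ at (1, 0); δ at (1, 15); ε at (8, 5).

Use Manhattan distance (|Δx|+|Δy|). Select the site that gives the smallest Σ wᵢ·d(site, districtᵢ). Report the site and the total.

Total weighted distance at each candidate:
  α (8, 15): total = 2031
  β (13, 8): total = 1311
  γ (1, 0): total = 1439
  δ (1, 15): total = 2673
  ε (8, 5): total = 1013
Minimum is at ε with total 1013 blocks.

ε, total 1013 blocks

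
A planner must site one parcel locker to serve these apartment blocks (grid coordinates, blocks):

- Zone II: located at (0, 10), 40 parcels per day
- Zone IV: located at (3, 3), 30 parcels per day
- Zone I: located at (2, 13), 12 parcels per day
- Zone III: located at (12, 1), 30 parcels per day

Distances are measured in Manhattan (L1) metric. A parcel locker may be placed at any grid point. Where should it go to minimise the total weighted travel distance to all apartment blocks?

Manhattan distance separates: Σwᵢ(|x−xᵢ|+|y−yᵢ|) = Σwᵢ|x−xᵢ| + Σwᵢ|y−yᵢ|, so x and y are optimised independently as 1-D weighted medians.
Total weight W = 112; half = 56.
x-coordinate, sorted with cumulative weight:
  x=0 (Zone II, w=40) cum 40
  x=2 (Zone I, w=12) cum 52
  x=3 (Zone IV, w=30) cum 82  ← median
  x=12 (Zone III, w=30) cum 112
⇒ x* = 3
y-coordinate, sorted with cumulative weight:
  y=1 (Zone III, w=30) cum 30
  y=3 (Zone IV, w=30) cum 60  ← median
  y=10 (Zone II, w=40) cum 100
  y=13 (Zone I, w=12) cum 112
⇒ y* = 3

(3, 3)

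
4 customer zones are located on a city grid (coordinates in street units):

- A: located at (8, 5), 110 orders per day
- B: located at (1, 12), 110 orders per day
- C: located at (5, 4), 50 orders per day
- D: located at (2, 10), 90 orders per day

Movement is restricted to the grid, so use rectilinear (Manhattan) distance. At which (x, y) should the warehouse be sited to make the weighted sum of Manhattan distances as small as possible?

(2, 10)

Manhattan distance separates: Σwᵢ(|x−xᵢ|+|y−yᵢ|) = Σwᵢ|x−xᵢ| + Σwᵢ|y−yᵢ|, so x and y are optimised independently as 1-D weighted medians.
Total weight W = 360; half = 180.
x-coordinate, sorted with cumulative weight:
  x=1 (B, w=110) cum 110
  x=2 (D, w=90) cum 200  ← median
  x=5 (C, w=50) cum 250
  x=8 (A, w=110) cum 360
⇒ x* = 2
y-coordinate, sorted with cumulative weight:
  y=4 (C, w=50) cum 50
  y=5 (A, w=110) cum 160
  y=10 (D, w=90) cum 250  ← median
  y=12 (B, w=110) cum 360
⇒ y* = 10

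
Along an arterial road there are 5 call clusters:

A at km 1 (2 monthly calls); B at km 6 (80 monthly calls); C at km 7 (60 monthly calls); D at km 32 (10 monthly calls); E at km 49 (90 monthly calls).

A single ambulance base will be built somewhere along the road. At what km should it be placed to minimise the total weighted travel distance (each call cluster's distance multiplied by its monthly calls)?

For a sum of weighted absolute distances on a line, the optimum is the weighted median (not the mean). Total weight W = 242; half-weight = 121.
Sort by position and accumulate weight:
  km 1 (A, w=2) → cum 2
  km 6 (B, w=80) → cum 82
  km 7 (C, w=60) → cum 142  ≥ 121 → median here
  km 32 (D, w=10) → cum 152
  km 49 (E, w=90) → cum 242
Optimal location: km 7.

x = 7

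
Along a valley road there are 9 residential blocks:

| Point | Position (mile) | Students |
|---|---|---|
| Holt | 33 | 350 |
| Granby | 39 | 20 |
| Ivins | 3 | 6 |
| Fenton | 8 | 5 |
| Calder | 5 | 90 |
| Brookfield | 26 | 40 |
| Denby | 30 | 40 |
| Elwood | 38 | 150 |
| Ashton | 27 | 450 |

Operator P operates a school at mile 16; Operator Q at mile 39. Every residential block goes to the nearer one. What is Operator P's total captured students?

591

The indifferent point is the midpoint (16+39)/2 = 27.5; residential blocks left of it (closer to Operator P at 16) go to Operator P, those right go to Operator Q.
  Ivins at 3 (w=6) → Operator P
  Calder at 5 (w=90) → Operator P
  Fenton at 8 (w=5) → Operator P
  Brookfield at 26 (w=40) → Operator P
  Ashton at 27 (w=450) → Operator P
  Denby at 30 (w=40) → Operator Q
  Holt at 33 (w=350) → Operator Q
  Elwood at 38 (w=150) → Operator Q
  Granby at 39 (w=20) → Operator Q
Operator P captures 591; Operator Q captures 560.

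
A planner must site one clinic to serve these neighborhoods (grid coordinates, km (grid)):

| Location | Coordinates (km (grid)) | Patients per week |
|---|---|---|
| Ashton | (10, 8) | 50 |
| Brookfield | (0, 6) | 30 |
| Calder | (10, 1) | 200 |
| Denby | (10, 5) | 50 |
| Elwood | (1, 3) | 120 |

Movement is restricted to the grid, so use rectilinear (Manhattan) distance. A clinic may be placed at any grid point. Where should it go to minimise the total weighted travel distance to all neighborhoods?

Manhattan distance separates: Σwᵢ(|x−xᵢ|+|y−yᵢ|) = Σwᵢ|x−xᵢ| + Σwᵢ|y−yᵢ|, so x and y are optimised independently as 1-D weighted medians.
Total weight W = 450; half = 225.
x-coordinate, sorted with cumulative weight:
  x=0 (Brookfield, w=30) cum 30
  x=1 (Elwood, w=120) cum 150
  x=10 (Ashton, w=50) cum 200
  x=10 (Calder, w=200) cum 400  ← median
  x=10 (Denby, w=50) cum 450
⇒ x* = 10
y-coordinate, sorted with cumulative weight:
  y=1 (Calder, w=200) cum 200
  y=3 (Elwood, w=120) cum 320  ← median
  y=5 (Denby, w=50) cum 370
  y=6 (Brookfield, w=30) cum 400
  y=8 (Ashton, w=50) cum 450
⇒ y* = 3

(10, 3)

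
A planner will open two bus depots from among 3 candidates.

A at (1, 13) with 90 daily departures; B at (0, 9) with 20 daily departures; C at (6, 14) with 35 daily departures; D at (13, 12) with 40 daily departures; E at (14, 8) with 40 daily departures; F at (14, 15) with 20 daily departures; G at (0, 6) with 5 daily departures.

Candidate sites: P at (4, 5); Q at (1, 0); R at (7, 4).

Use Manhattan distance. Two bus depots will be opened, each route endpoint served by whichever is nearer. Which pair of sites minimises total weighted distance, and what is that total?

Evaluate every pair (each demand assigned to the nearer of the two):
  {P, R}: total = 2920
  {P, Q}: total = 3120
  {Q, R}: total = 3150
Best pair: {P, R} with total 2920.

{P, R}, total 2920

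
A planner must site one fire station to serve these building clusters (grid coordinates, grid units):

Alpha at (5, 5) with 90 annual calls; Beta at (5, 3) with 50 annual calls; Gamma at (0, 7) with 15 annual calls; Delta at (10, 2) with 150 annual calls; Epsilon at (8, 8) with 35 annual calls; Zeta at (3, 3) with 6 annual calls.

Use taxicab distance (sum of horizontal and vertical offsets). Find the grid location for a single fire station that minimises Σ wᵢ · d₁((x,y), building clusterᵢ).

Manhattan distance separates: Σwᵢ(|x−xᵢ|+|y−yᵢ|) = Σwᵢ|x−xᵢ| + Σwᵢ|y−yᵢ|, so x and y are optimised independently as 1-D weighted medians.
Total weight W = 346; half = 173.
x-coordinate, sorted with cumulative weight:
  x=0 (Gamma, w=15) cum 15
  x=3 (Zeta, w=6) cum 21
  x=5 (Alpha, w=90) cum 111
  x=5 (Beta, w=50) cum 161
  x=8 (Epsilon, w=35) cum 196  ← median
  x=10 (Delta, w=150) cum 346
⇒ x* = 8
y-coordinate, sorted with cumulative weight:
  y=2 (Delta, w=150) cum 150
  y=3 (Beta, w=50) cum 200  ← median
  y=3 (Zeta, w=6) cum 206
  y=5 (Alpha, w=90) cum 296
  y=7 (Gamma, w=15) cum 311
  y=8 (Epsilon, w=35) cum 346
⇒ y* = 3

(8, 3)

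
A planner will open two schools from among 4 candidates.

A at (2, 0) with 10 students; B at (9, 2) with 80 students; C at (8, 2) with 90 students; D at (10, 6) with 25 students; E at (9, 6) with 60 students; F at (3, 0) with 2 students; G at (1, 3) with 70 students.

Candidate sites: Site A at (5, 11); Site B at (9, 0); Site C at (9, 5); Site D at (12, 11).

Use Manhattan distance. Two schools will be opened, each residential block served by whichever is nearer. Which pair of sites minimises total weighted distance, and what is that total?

{Site B, Site C}, total 1322

Evaluate every pair (each demand assigned to the nearer of the two):
  {Site B, Site C}: total = 1322
  {Site A, Site C}: total = 1552
  {Site C, Site D}: total = 1552
  {Site A, Site B}: total = 1817
  {Site B, Site D}: total = 1817
  {Site A, Site D}: total = 3701
Best pair: {Site B, Site C} with total 1322.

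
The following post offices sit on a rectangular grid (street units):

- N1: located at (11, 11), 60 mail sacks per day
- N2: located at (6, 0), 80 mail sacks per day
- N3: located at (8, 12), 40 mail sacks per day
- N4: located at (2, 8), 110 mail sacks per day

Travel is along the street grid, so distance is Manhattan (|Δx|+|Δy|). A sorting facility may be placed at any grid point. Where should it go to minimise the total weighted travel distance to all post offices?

(6, 8)

Manhattan distance separates: Σwᵢ(|x−xᵢ|+|y−yᵢ|) = Σwᵢ|x−xᵢ| + Σwᵢ|y−yᵢ|, so x and y are optimised independently as 1-D weighted medians.
Total weight W = 290; half = 145.
x-coordinate, sorted with cumulative weight:
  x=2 (N4, w=110) cum 110
  x=6 (N2, w=80) cum 190  ← median
  x=8 (N3, w=40) cum 230
  x=11 (N1, w=60) cum 290
⇒ x* = 6
y-coordinate, sorted with cumulative weight:
  y=0 (N2, w=80) cum 80
  y=8 (N4, w=110) cum 190  ← median
  y=11 (N1, w=60) cum 250
  y=12 (N3, w=40) cum 290
⇒ y* = 8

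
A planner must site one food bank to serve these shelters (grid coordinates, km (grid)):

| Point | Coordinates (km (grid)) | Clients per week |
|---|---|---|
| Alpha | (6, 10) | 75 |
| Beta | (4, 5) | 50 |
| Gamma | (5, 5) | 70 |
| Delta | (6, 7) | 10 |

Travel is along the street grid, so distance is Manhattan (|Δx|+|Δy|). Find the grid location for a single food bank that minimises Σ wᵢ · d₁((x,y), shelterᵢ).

(5, 5)

Manhattan distance separates: Σwᵢ(|x−xᵢ|+|y−yᵢ|) = Σwᵢ|x−xᵢ| + Σwᵢ|y−yᵢ|, so x and y are optimised independently as 1-D weighted medians.
Total weight W = 205; half = 102.5.
x-coordinate, sorted with cumulative weight:
  x=4 (Beta, w=50) cum 50
  x=5 (Gamma, w=70) cum 120  ← median
  x=6 (Alpha, w=75) cum 195
  x=6 (Delta, w=10) cum 205
⇒ x* = 5
y-coordinate, sorted with cumulative weight:
  y=5 (Beta, w=50) cum 50
  y=5 (Gamma, w=70) cum 120  ← median
  y=7 (Delta, w=10) cum 130
  y=10 (Alpha, w=75) cum 205
⇒ y* = 5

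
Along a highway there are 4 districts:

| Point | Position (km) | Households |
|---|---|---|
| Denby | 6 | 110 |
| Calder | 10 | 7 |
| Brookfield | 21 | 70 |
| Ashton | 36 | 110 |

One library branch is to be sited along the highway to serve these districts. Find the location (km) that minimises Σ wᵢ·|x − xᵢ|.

For a sum of weighted absolute distances on a line, the optimum is the weighted median (not the mean). Total weight W = 297; half-weight = 148.5.
Sort by position and accumulate weight:
  km 6 (Denby, w=110) → cum 110
  km 10 (Calder, w=7) → cum 117
  km 21 (Brookfield, w=70) → cum 187  ≥ 148.5 → median here
  km 36 (Ashton, w=110) → cum 297
Optimal location: km 21.

x = 21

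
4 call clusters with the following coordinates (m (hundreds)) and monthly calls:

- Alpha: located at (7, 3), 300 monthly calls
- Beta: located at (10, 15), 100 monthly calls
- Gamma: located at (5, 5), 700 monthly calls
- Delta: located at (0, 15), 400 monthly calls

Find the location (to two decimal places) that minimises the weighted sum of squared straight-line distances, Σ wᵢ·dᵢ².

The minimiser of Σwᵢ‖p−pᵢ‖² is the weighted centroid p* = (Σwᵢpᵢ)/(Σwᵢ).
Σwᵢ = 1500.
Σwᵢxᵢ = 300·7 + 100·10 + 700·5 + 400·0 = 6600.
Σwᵢyᵢ = 300·3 + 100·15 + 700·5 + 400·15 = 11900.
x* = 6600/1500 = 4.40, y* = 11900/1500 = 7.93.

(4.40, 7.93)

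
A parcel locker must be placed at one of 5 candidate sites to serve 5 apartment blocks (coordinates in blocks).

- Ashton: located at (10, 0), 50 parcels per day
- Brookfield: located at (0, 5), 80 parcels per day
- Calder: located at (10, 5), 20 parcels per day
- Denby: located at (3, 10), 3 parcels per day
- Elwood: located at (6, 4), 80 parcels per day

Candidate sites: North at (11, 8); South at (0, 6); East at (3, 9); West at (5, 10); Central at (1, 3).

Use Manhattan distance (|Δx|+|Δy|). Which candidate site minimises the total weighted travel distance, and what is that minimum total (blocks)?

Total weighted distance at each candidate:
  North (11, 8): total = 2400
  South (0, 6): total = 1761
  East (3, 9): total = 2223
  West (5, 10): total = 2316
  Central (1, 3): total = 1567
Minimum is at Central with total 1567 blocks.

Central, total 1567 blocks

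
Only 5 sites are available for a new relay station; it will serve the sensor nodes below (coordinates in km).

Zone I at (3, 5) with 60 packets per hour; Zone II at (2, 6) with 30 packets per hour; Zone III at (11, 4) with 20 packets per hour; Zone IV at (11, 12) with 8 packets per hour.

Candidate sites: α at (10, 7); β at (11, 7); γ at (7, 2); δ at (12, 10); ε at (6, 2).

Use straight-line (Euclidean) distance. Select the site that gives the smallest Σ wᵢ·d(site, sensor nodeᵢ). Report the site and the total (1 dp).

ε, total 621.4 km

Total weighted distance at each candidate:
  α (10, 7): total = 782.7
  β (11, 7): total = 866.4
  γ (7, 2): total = 667.7
  δ (12, 10): total = 1080.4
  ε (6, 2): total = 621.4
Minimum is at ε with total 621.4 km.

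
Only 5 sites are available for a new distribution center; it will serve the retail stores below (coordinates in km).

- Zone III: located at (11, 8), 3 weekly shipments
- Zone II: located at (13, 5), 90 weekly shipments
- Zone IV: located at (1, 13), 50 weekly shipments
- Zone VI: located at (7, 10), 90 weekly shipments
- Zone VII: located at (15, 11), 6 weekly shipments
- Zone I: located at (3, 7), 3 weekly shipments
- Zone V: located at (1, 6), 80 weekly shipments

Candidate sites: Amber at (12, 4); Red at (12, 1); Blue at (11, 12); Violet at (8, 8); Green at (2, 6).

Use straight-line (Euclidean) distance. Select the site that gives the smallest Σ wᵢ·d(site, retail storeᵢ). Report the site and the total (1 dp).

Total weighted distance at each candidate:
  Amber (12, 4): total = 2521.8
  Red (12, 1): total = 3194.6
  Blue (11, 12): total = 2558.2
  Violet (8, 8): total = 1808.5
  Green (2, 6): total = 2119.4
Minimum is at Violet with total 1808.5 km.

Violet, total 1808.5 km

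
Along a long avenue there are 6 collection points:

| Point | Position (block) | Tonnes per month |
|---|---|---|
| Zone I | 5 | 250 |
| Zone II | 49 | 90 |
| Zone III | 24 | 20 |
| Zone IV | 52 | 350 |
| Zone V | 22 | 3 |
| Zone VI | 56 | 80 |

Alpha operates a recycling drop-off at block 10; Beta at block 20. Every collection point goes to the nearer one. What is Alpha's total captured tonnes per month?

The indifferent point is the midpoint (10+20)/2 = 15; collection points left of it (closer to Alpha at 10) go to Alpha, those right go to Beta.
  Zone I at 5 (w=250) → Alpha
  Zone V at 22 (w=3) → Beta
  Zone III at 24 (w=20) → Beta
  Zone II at 49 (w=90) → Beta
  Zone IV at 52 (w=350) → Beta
  Zone VI at 56 (w=80) → Beta
Alpha captures 250; Beta captures 543.

250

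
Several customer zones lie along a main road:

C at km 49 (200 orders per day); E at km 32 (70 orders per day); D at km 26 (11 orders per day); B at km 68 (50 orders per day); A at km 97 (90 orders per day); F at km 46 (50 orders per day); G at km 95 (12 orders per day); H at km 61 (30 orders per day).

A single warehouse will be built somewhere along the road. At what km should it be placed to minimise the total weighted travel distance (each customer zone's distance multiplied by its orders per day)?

x = 49

For a sum of weighted absolute distances on a line, the optimum is the weighted median (not the mean). Total weight W = 513; half-weight = 256.5.
Sort by position and accumulate weight:
  km 26 (D, w=11) → cum 11
  km 32 (E, w=70) → cum 81
  km 46 (F, w=50) → cum 131
  km 49 (C, w=200) → cum 331  ≥ 256.5 → median here
  km 61 (H, w=30) → cum 361
  km 68 (B, w=50) → cum 411
  km 95 (G, w=12) → cum 423
  km 97 (A, w=90) → cum 513
Optimal location: km 49.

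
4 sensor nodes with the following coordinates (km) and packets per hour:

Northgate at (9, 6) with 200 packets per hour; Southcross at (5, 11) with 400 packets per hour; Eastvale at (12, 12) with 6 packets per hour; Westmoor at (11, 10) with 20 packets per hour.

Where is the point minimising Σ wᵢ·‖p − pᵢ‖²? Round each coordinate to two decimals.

(6.54, 9.38)

The minimiser of Σwᵢ‖p−pᵢ‖² is the weighted centroid p* = (Σwᵢpᵢ)/(Σwᵢ).
Σwᵢ = 626.
Σwᵢxᵢ = 200·9 + 400·5 + 6·12 + 20·11 = 4092.
Σwᵢyᵢ = 200·6 + 400·11 + 6·12 + 20·10 = 5872.
x* = 4092/626 = 6.54, y* = 5872/626 = 9.38.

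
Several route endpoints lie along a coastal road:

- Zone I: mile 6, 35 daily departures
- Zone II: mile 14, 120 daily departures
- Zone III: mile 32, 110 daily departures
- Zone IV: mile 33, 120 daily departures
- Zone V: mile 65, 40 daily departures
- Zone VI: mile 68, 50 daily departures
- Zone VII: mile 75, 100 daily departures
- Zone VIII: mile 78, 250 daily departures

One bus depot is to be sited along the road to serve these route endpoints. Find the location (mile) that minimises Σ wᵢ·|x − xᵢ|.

x = 65

For a sum of weighted absolute distances on a line, the optimum is the weighted median (not the mean). Total weight W = 825; half-weight = 412.5.
Sort by position and accumulate weight:
  mile 6 (Zone I, w=35) → cum 35
  mile 14 (Zone II, w=120) → cum 155
  mile 32 (Zone III, w=110) → cum 265
  mile 33 (Zone IV, w=120) → cum 385
  mile 65 (Zone V, w=40) → cum 425  ≥ 412.5 → median here
  mile 68 (Zone VI, w=50) → cum 475
  mile 75 (Zone VII, w=100) → cum 575
  mile 78 (Zone VIII, w=250) → cum 825
Optimal location: mile 65.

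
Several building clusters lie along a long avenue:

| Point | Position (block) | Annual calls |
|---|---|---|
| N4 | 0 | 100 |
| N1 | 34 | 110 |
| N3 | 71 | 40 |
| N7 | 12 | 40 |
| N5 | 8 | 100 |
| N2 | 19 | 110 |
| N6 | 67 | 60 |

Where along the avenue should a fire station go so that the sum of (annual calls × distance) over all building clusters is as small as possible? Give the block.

x = 19

For a sum of weighted absolute distances on a line, the optimum is the weighted median (not the mean). Total weight W = 560; half-weight = 280.
Sort by position and accumulate weight:
  block 0 (N4, w=100) → cum 100
  block 8 (N5, w=100) → cum 200
  block 12 (N7, w=40) → cum 240
  block 19 (N2, w=110) → cum 350  ≥ 280 → median here
  block 34 (N1, w=110) → cum 460
  block 67 (N6, w=60) → cum 520
  block 71 (N3, w=40) → cum 560
Optimal location: block 19.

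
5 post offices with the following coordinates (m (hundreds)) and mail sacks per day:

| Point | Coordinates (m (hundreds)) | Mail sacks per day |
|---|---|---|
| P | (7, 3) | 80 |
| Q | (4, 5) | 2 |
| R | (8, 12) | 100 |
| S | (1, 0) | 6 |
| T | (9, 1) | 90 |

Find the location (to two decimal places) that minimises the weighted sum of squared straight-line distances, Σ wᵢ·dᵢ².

The minimiser of Σwᵢ‖p−pᵢ‖² is the weighted centroid p* = (Σwᵢpᵢ)/(Σwᵢ).
Σwᵢ = 278.
Σwᵢxᵢ = 80·7 + 2·4 + 100·8 + 6·1 + 90·9 = 2184.
Σwᵢyᵢ = 80·3 + 2·5 + 100·12 + 6·0 + 90·1 = 1540.
x* = 2184/278 = 7.86, y* = 1540/278 = 5.54.

(7.86, 5.54)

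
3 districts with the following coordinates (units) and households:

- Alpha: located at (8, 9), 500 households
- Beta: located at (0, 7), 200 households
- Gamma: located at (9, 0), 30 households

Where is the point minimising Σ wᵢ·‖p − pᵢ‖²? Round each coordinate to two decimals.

The minimiser of Σwᵢ‖p−pᵢ‖² is the weighted centroid p* = (Σwᵢpᵢ)/(Σwᵢ).
Σwᵢ = 730.
Σwᵢxᵢ = 500·8 + 200·0 + 30·9 = 4270.
Σwᵢyᵢ = 500·9 + 200·7 + 30·0 = 5900.
x* = 4270/730 = 5.85, y* = 5900/730 = 8.08.

(5.85, 8.08)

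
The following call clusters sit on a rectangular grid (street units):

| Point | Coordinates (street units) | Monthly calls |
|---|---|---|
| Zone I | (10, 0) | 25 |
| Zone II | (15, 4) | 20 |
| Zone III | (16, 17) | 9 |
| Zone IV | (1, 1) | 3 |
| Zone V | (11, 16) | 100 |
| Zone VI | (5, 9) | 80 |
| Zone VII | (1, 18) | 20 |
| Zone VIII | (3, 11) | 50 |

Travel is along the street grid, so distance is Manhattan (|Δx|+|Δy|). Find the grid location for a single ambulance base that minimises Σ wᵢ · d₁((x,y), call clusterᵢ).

(10, 11)

Manhattan distance separates: Σwᵢ(|x−xᵢ|+|y−yᵢ|) = Σwᵢ|x−xᵢ| + Σwᵢ|y−yᵢ|, so x and y are optimised independently as 1-D weighted medians.
Total weight W = 307; half = 153.5.
x-coordinate, sorted with cumulative weight:
  x=1 (Zone IV, w=3) cum 3
  x=1 (Zone VII, w=20) cum 23
  x=3 (Zone VIII, w=50) cum 73
  x=5 (Zone VI, w=80) cum 153
  x=10 (Zone I, w=25) cum 178  ← median
  x=11 (Zone V, w=100) cum 278
  x=15 (Zone II, w=20) cum 298
  x=16 (Zone III, w=9) cum 307
⇒ x* = 10
y-coordinate, sorted with cumulative weight:
  y=0 (Zone I, w=25) cum 25
  y=1 (Zone IV, w=3) cum 28
  y=4 (Zone II, w=20) cum 48
  y=9 (Zone VI, w=80) cum 128
  y=11 (Zone VIII, w=50) cum 178  ← median
  y=16 (Zone V, w=100) cum 278
  y=17 (Zone III, w=9) cum 287
  y=18 (Zone VII, w=20) cum 307
⇒ y* = 11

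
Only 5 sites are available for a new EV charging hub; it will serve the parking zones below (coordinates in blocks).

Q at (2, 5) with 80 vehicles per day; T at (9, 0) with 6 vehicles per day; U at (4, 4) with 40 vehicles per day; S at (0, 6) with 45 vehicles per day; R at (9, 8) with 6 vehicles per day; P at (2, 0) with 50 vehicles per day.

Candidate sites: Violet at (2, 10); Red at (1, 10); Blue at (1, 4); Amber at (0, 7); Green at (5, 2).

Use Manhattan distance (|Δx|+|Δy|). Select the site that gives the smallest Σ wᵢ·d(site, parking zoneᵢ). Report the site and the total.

Blue, total 809 blocks

Total weighted distance at each candidate:
  Violet (2, 10): total = 1646
  Red (1, 10): total = 1783
  Blue (1, 4): total = 809
  Amber (0, 7): total = 1251
  Green (5, 2): total = 1351
Minimum is at Blue with total 809 blocks.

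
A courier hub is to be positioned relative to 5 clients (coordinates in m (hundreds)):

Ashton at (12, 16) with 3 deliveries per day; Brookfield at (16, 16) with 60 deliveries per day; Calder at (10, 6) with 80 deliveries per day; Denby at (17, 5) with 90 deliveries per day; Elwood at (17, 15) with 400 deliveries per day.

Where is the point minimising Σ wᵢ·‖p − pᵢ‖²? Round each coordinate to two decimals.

(16.00, 12.54)

The minimiser of Σwᵢ‖p−pᵢ‖² is the weighted centroid p* = (Σwᵢpᵢ)/(Σwᵢ).
Σwᵢ = 633.
Σwᵢxᵢ = 3·12 + 60·16 + 80·10 + 90·17 + 400·17 = 10126.
Σwᵢyᵢ = 3·16 + 60·16 + 80·6 + 90·5 + 400·15 = 7938.
x* = 10126/633 = 16.00, y* = 7938/633 = 12.54.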